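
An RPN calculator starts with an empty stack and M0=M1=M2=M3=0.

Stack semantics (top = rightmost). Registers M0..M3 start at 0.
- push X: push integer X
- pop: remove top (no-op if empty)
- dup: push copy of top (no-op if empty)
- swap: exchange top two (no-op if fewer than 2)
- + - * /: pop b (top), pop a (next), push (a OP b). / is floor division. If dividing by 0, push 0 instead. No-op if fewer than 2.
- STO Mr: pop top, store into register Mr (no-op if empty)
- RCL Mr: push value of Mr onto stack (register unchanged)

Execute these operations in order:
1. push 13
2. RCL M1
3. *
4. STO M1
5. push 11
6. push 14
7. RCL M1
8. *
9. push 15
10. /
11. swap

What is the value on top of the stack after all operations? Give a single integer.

Answer: 11

Derivation:
After op 1 (push 13): stack=[13] mem=[0,0,0,0]
After op 2 (RCL M1): stack=[13,0] mem=[0,0,0,0]
After op 3 (*): stack=[0] mem=[0,0,0,0]
After op 4 (STO M1): stack=[empty] mem=[0,0,0,0]
After op 5 (push 11): stack=[11] mem=[0,0,0,0]
After op 6 (push 14): stack=[11,14] mem=[0,0,0,0]
After op 7 (RCL M1): stack=[11,14,0] mem=[0,0,0,0]
After op 8 (*): stack=[11,0] mem=[0,0,0,0]
After op 9 (push 15): stack=[11,0,15] mem=[0,0,0,0]
After op 10 (/): stack=[11,0] mem=[0,0,0,0]
After op 11 (swap): stack=[0,11] mem=[0,0,0,0]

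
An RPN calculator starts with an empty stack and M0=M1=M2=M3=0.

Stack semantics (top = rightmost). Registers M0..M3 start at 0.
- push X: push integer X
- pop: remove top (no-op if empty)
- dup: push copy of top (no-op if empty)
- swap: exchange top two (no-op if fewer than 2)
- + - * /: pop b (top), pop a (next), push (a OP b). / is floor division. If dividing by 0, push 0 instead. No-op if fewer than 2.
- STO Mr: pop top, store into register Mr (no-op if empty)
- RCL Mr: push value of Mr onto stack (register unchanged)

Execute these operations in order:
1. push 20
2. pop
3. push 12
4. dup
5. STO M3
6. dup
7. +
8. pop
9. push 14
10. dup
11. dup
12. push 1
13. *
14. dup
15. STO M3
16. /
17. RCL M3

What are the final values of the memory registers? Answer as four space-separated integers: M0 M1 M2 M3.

Answer: 0 0 0 14

Derivation:
After op 1 (push 20): stack=[20] mem=[0,0,0,0]
After op 2 (pop): stack=[empty] mem=[0,0,0,0]
After op 3 (push 12): stack=[12] mem=[0,0,0,0]
After op 4 (dup): stack=[12,12] mem=[0,0,0,0]
After op 5 (STO M3): stack=[12] mem=[0,0,0,12]
After op 6 (dup): stack=[12,12] mem=[0,0,0,12]
After op 7 (+): stack=[24] mem=[0,0,0,12]
After op 8 (pop): stack=[empty] mem=[0,0,0,12]
After op 9 (push 14): stack=[14] mem=[0,0,0,12]
After op 10 (dup): stack=[14,14] mem=[0,0,0,12]
After op 11 (dup): stack=[14,14,14] mem=[0,0,0,12]
After op 12 (push 1): stack=[14,14,14,1] mem=[0,0,0,12]
After op 13 (*): stack=[14,14,14] mem=[0,0,0,12]
After op 14 (dup): stack=[14,14,14,14] mem=[0,0,0,12]
After op 15 (STO M3): stack=[14,14,14] mem=[0,0,0,14]
After op 16 (/): stack=[14,1] mem=[0,0,0,14]
After op 17 (RCL M3): stack=[14,1,14] mem=[0,0,0,14]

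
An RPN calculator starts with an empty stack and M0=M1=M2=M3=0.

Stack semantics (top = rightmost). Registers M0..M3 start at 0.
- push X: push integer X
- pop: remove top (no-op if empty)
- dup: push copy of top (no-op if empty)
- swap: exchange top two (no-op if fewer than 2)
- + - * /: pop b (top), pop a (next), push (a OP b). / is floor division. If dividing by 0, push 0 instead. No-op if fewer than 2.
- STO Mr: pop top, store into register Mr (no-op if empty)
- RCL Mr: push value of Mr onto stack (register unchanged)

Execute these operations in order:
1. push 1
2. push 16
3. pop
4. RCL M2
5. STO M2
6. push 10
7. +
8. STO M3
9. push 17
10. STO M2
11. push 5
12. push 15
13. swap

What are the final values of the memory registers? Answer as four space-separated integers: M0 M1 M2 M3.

After op 1 (push 1): stack=[1] mem=[0,0,0,0]
After op 2 (push 16): stack=[1,16] mem=[0,0,0,0]
After op 3 (pop): stack=[1] mem=[0,0,0,0]
After op 4 (RCL M2): stack=[1,0] mem=[0,0,0,0]
After op 5 (STO M2): stack=[1] mem=[0,0,0,0]
After op 6 (push 10): stack=[1,10] mem=[0,0,0,0]
After op 7 (+): stack=[11] mem=[0,0,0,0]
After op 8 (STO M3): stack=[empty] mem=[0,0,0,11]
After op 9 (push 17): stack=[17] mem=[0,0,0,11]
After op 10 (STO M2): stack=[empty] mem=[0,0,17,11]
After op 11 (push 5): stack=[5] mem=[0,0,17,11]
After op 12 (push 15): stack=[5,15] mem=[0,0,17,11]
After op 13 (swap): stack=[15,5] mem=[0,0,17,11]

Answer: 0 0 17 11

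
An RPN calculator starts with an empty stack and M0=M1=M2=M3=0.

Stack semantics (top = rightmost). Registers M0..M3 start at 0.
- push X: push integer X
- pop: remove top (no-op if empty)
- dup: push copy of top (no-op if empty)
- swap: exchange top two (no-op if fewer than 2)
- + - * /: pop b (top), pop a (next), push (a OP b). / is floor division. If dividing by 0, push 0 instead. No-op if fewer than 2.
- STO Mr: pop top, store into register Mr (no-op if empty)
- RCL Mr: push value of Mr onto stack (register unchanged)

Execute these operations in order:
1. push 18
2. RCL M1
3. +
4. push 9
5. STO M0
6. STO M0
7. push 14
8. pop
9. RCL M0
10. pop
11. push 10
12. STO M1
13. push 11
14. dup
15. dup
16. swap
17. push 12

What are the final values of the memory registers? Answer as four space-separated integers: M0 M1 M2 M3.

After op 1 (push 18): stack=[18] mem=[0,0,0,0]
After op 2 (RCL M1): stack=[18,0] mem=[0,0,0,0]
After op 3 (+): stack=[18] mem=[0,0,0,0]
After op 4 (push 9): stack=[18,9] mem=[0,0,0,0]
After op 5 (STO M0): stack=[18] mem=[9,0,0,0]
After op 6 (STO M0): stack=[empty] mem=[18,0,0,0]
After op 7 (push 14): stack=[14] mem=[18,0,0,0]
After op 8 (pop): stack=[empty] mem=[18,0,0,0]
After op 9 (RCL M0): stack=[18] mem=[18,0,0,0]
After op 10 (pop): stack=[empty] mem=[18,0,0,0]
After op 11 (push 10): stack=[10] mem=[18,0,0,0]
After op 12 (STO M1): stack=[empty] mem=[18,10,0,0]
After op 13 (push 11): stack=[11] mem=[18,10,0,0]
After op 14 (dup): stack=[11,11] mem=[18,10,0,0]
After op 15 (dup): stack=[11,11,11] mem=[18,10,0,0]
After op 16 (swap): stack=[11,11,11] mem=[18,10,0,0]
After op 17 (push 12): stack=[11,11,11,12] mem=[18,10,0,0]

Answer: 18 10 0 0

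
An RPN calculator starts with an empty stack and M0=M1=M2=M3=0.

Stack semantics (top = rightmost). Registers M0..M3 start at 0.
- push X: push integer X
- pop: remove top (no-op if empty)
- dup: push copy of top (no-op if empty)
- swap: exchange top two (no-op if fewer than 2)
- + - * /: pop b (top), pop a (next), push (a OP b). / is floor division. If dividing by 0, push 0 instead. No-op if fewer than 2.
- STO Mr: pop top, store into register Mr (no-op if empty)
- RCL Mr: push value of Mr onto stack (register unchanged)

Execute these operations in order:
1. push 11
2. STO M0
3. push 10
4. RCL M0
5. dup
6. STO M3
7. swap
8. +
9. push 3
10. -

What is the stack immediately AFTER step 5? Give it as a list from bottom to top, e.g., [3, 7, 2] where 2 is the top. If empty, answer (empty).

After op 1 (push 11): stack=[11] mem=[0,0,0,0]
After op 2 (STO M0): stack=[empty] mem=[11,0,0,0]
After op 3 (push 10): stack=[10] mem=[11,0,0,0]
After op 4 (RCL M0): stack=[10,11] mem=[11,0,0,0]
After op 5 (dup): stack=[10,11,11] mem=[11,0,0,0]

[10, 11, 11]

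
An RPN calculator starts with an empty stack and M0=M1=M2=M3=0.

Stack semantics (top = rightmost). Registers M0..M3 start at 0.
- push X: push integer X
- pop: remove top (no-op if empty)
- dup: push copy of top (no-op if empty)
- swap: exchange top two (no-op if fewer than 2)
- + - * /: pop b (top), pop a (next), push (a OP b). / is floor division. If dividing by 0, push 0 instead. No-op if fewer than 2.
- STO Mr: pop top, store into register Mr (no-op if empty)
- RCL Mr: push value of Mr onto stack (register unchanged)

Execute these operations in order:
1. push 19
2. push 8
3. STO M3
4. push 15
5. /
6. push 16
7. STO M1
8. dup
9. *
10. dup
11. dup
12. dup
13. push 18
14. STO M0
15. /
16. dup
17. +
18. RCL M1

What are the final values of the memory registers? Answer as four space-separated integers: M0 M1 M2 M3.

After op 1 (push 19): stack=[19] mem=[0,0,0,0]
After op 2 (push 8): stack=[19,8] mem=[0,0,0,0]
After op 3 (STO M3): stack=[19] mem=[0,0,0,8]
After op 4 (push 15): stack=[19,15] mem=[0,0,0,8]
After op 5 (/): stack=[1] mem=[0,0,0,8]
After op 6 (push 16): stack=[1,16] mem=[0,0,0,8]
After op 7 (STO M1): stack=[1] mem=[0,16,0,8]
After op 8 (dup): stack=[1,1] mem=[0,16,0,8]
After op 9 (*): stack=[1] mem=[0,16,0,8]
After op 10 (dup): stack=[1,1] mem=[0,16,0,8]
After op 11 (dup): stack=[1,1,1] mem=[0,16,0,8]
After op 12 (dup): stack=[1,1,1,1] mem=[0,16,0,8]
After op 13 (push 18): stack=[1,1,1,1,18] mem=[0,16,0,8]
After op 14 (STO M0): stack=[1,1,1,1] mem=[18,16,0,8]
After op 15 (/): stack=[1,1,1] mem=[18,16,0,8]
After op 16 (dup): stack=[1,1,1,1] mem=[18,16,0,8]
After op 17 (+): stack=[1,1,2] mem=[18,16,0,8]
After op 18 (RCL M1): stack=[1,1,2,16] mem=[18,16,0,8]

Answer: 18 16 0 8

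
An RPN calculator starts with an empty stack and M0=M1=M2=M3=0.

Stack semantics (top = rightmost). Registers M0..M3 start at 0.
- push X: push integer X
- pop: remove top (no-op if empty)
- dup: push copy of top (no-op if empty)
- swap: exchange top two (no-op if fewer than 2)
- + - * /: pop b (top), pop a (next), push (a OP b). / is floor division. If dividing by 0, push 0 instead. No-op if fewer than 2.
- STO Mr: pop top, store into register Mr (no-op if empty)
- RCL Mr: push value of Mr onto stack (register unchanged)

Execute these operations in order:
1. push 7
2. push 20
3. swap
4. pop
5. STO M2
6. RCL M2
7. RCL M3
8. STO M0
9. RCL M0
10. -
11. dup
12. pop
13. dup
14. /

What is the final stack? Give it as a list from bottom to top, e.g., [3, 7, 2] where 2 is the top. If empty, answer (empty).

Answer: [1]

Derivation:
After op 1 (push 7): stack=[7] mem=[0,0,0,0]
After op 2 (push 20): stack=[7,20] mem=[0,0,0,0]
After op 3 (swap): stack=[20,7] mem=[0,0,0,0]
After op 4 (pop): stack=[20] mem=[0,0,0,0]
After op 5 (STO M2): stack=[empty] mem=[0,0,20,0]
After op 6 (RCL M2): stack=[20] mem=[0,0,20,0]
After op 7 (RCL M3): stack=[20,0] mem=[0,0,20,0]
After op 8 (STO M0): stack=[20] mem=[0,0,20,0]
After op 9 (RCL M0): stack=[20,0] mem=[0,0,20,0]
After op 10 (-): stack=[20] mem=[0,0,20,0]
After op 11 (dup): stack=[20,20] mem=[0,0,20,0]
After op 12 (pop): stack=[20] mem=[0,0,20,0]
After op 13 (dup): stack=[20,20] mem=[0,0,20,0]
After op 14 (/): stack=[1] mem=[0,0,20,0]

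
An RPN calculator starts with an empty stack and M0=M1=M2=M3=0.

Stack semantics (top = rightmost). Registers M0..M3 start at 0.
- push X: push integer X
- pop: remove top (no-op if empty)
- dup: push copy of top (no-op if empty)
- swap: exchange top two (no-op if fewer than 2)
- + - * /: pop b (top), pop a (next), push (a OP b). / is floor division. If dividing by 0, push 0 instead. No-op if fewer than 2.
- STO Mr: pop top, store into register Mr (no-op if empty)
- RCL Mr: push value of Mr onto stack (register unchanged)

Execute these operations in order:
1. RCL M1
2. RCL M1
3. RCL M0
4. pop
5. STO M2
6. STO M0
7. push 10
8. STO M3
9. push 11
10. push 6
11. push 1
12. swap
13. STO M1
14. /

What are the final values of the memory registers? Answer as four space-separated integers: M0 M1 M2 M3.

After op 1 (RCL M1): stack=[0] mem=[0,0,0,0]
After op 2 (RCL M1): stack=[0,0] mem=[0,0,0,0]
After op 3 (RCL M0): stack=[0,0,0] mem=[0,0,0,0]
After op 4 (pop): stack=[0,0] mem=[0,0,0,0]
After op 5 (STO M2): stack=[0] mem=[0,0,0,0]
After op 6 (STO M0): stack=[empty] mem=[0,0,0,0]
After op 7 (push 10): stack=[10] mem=[0,0,0,0]
After op 8 (STO M3): stack=[empty] mem=[0,0,0,10]
After op 9 (push 11): stack=[11] mem=[0,0,0,10]
After op 10 (push 6): stack=[11,6] mem=[0,0,0,10]
After op 11 (push 1): stack=[11,6,1] mem=[0,0,0,10]
After op 12 (swap): stack=[11,1,6] mem=[0,0,0,10]
After op 13 (STO M1): stack=[11,1] mem=[0,6,0,10]
After op 14 (/): stack=[11] mem=[0,6,0,10]

Answer: 0 6 0 10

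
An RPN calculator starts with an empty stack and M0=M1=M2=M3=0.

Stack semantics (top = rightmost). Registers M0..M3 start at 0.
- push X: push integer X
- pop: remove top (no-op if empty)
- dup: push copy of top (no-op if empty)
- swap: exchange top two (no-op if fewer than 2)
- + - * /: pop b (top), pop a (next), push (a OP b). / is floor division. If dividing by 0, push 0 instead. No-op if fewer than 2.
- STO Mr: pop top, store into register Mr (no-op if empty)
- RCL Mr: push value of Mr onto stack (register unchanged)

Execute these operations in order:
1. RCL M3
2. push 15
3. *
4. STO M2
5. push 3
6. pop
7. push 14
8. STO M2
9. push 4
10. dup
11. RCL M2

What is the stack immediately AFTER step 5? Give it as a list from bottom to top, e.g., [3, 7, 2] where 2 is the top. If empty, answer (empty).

After op 1 (RCL M3): stack=[0] mem=[0,0,0,0]
After op 2 (push 15): stack=[0,15] mem=[0,0,0,0]
After op 3 (*): stack=[0] mem=[0,0,0,0]
After op 4 (STO M2): stack=[empty] mem=[0,0,0,0]
After op 5 (push 3): stack=[3] mem=[0,0,0,0]

[3]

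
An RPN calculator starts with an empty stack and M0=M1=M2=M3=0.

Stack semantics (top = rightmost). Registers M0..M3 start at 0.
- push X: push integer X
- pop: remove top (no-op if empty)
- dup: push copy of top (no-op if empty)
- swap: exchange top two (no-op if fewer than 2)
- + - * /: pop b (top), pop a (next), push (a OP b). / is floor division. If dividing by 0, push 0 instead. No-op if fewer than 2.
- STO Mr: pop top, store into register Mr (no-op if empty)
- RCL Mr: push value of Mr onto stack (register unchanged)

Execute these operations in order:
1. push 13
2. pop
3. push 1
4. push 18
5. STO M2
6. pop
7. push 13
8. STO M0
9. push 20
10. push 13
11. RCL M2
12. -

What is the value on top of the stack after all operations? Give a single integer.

Answer: -5

Derivation:
After op 1 (push 13): stack=[13] mem=[0,0,0,0]
After op 2 (pop): stack=[empty] mem=[0,0,0,0]
After op 3 (push 1): stack=[1] mem=[0,0,0,0]
After op 4 (push 18): stack=[1,18] mem=[0,0,0,0]
After op 5 (STO M2): stack=[1] mem=[0,0,18,0]
After op 6 (pop): stack=[empty] mem=[0,0,18,0]
After op 7 (push 13): stack=[13] mem=[0,0,18,0]
After op 8 (STO M0): stack=[empty] mem=[13,0,18,0]
After op 9 (push 20): stack=[20] mem=[13,0,18,0]
After op 10 (push 13): stack=[20,13] mem=[13,0,18,0]
After op 11 (RCL M2): stack=[20,13,18] mem=[13,0,18,0]
After op 12 (-): stack=[20,-5] mem=[13,0,18,0]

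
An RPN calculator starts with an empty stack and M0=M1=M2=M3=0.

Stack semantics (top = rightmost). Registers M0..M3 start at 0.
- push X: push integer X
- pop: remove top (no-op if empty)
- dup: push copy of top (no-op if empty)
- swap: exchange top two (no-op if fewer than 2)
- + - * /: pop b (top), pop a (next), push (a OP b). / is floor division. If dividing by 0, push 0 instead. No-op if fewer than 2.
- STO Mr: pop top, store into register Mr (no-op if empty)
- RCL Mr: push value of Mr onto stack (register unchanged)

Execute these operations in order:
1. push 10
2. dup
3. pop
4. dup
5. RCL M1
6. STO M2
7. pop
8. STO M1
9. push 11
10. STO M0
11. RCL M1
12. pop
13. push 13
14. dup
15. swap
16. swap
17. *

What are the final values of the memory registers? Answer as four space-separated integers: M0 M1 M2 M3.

Answer: 11 10 0 0

Derivation:
After op 1 (push 10): stack=[10] mem=[0,0,0,0]
After op 2 (dup): stack=[10,10] mem=[0,0,0,0]
After op 3 (pop): stack=[10] mem=[0,0,0,0]
After op 4 (dup): stack=[10,10] mem=[0,0,0,0]
After op 5 (RCL M1): stack=[10,10,0] mem=[0,0,0,0]
After op 6 (STO M2): stack=[10,10] mem=[0,0,0,0]
After op 7 (pop): stack=[10] mem=[0,0,0,0]
After op 8 (STO M1): stack=[empty] mem=[0,10,0,0]
After op 9 (push 11): stack=[11] mem=[0,10,0,0]
After op 10 (STO M0): stack=[empty] mem=[11,10,0,0]
After op 11 (RCL M1): stack=[10] mem=[11,10,0,0]
After op 12 (pop): stack=[empty] mem=[11,10,0,0]
After op 13 (push 13): stack=[13] mem=[11,10,0,0]
After op 14 (dup): stack=[13,13] mem=[11,10,0,0]
After op 15 (swap): stack=[13,13] mem=[11,10,0,0]
After op 16 (swap): stack=[13,13] mem=[11,10,0,0]
After op 17 (*): stack=[169] mem=[11,10,0,0]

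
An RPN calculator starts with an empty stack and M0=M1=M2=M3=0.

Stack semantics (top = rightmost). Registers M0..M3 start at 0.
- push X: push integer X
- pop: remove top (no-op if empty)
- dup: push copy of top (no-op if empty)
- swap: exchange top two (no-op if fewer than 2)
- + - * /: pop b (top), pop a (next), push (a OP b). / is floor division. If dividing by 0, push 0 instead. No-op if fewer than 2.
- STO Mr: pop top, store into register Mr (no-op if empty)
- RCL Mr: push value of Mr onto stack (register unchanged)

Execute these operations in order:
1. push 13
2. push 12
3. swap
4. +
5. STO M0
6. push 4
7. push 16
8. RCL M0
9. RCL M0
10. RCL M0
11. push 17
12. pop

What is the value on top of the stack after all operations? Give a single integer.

After op 1 (push 13): stack=[13] mem=[0,0,0,0]
After op 2 (push 12): stack=[13,12] mem=[0,0,0,0]
After op 3 (swap): stack=[12,13] mem=[0,0,0,0]
After op 4 (+): stack=[25] mem=[0,0,0,0]
After op 5 (STO M0): stack=[empty] mem=[25,0,0,0]
After op 6 (push 4): stack=[4] mem=[25,0,0,0]
After op 7 (push 16): stack=[4,16] mem=[25,0,0,0]
After op 8 (RCL M0): stack=[4,16,25] mem=[25,0,0,0]
After op 9 (RCL M0): stack=[4,16,25,25] mem=[25,0,0,0]
After op 10 (RCL M0): stack=[4,16,25,25,25] mem=[25,0,0,0]
After op 11 (push 17): stack=[4,16,25,25,25,17] mem=[25,0,0,0]
After op 12 (pop): stack=[4,16,25,25,25] mem=[25,0,0,0]

Answer: 25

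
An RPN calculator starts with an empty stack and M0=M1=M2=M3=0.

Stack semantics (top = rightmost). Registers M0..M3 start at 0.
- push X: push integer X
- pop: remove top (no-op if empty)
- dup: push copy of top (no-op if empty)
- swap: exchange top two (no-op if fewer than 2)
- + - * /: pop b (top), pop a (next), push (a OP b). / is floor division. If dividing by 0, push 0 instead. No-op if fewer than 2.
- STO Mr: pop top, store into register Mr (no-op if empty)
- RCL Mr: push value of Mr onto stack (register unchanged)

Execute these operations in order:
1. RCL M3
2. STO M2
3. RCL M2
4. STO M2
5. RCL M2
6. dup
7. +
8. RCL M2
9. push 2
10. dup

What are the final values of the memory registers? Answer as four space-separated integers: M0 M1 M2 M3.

After op 1 (RCL M3): stack=[0] mem=[0,0,0,0]
After op 2 (STO M2): stack=[empty] mem=[0,0,0,0]
After op 3 (RCL M2): stack=[0] mem=[0,0,0,0]
After op 4 (STO M2): stack=[empty] mem=[0,0,0,0]
After op 5 (RCL M2): stack=[0] mem=[0,0,0,0]
After op 6 (dup): stack=[0,0] mem=[0,0,0,0]
After op 7 (+): stack=[0] mem=[0,0,0,0]
After op 8 (RCL M2): stack=[0,0] mem=[0,0,0,0]
After op 9 (push 2): stack=[0,0,2] mem=[0,0,0,0]
After op 10 (dup): stack=[0,0,2,2] mem=[0,0,0,0]

Answer: 0 0 0 0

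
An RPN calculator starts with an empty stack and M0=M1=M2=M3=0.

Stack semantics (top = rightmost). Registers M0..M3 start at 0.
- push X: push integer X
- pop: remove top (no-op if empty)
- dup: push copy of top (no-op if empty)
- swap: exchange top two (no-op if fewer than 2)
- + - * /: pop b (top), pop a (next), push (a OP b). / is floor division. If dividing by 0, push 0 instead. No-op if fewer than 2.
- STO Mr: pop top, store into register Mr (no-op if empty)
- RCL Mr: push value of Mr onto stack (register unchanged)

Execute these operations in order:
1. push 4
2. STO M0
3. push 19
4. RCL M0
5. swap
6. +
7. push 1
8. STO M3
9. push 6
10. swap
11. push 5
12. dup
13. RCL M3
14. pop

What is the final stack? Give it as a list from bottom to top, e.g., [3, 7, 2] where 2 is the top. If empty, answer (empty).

Answer: [6, 23, 5, 5]

Derivation:
After op 1 (push 4): stack=[4] mem=[0,0,0,0]
After op 2 (STO M0): stack=[empty] mem=[4,0,0,0]
After op 3 (push 19): stack=[19] mem=[4,0,0,0]
After op 4 (RCL M0): stack=[19,4] mem=[4,0,0,0]
After op 5 (swap): stack=[4,19] mem=[4,0,0,0]
After op 6 (+): stack=[23] mem=[4,0,0,0]
After op 7 (push 1): stack=[23,1] mem=[4,0,0,0]
After op 8 (STO M3): stack=[23] mem=[4,0,0,1]
After op 9 (push 6): stack=[23,6] mem=[4,0,0,1]
After op 10 (swap): stack=[6,23] mem=[4,0,0,1]
After op 11 (push 5): stack=[6,23,5] mem=[4,0,0,1]
After op 12 (dup): stack=[6,23,5,5] mem=[4,0,0,1]
After op 13 (RCL M3): stack=[6,23,5,5,1] mem=[4,0,0,1]
After op 14 (pop): stack=[6,23,5,5] mem=[4,0,0,1]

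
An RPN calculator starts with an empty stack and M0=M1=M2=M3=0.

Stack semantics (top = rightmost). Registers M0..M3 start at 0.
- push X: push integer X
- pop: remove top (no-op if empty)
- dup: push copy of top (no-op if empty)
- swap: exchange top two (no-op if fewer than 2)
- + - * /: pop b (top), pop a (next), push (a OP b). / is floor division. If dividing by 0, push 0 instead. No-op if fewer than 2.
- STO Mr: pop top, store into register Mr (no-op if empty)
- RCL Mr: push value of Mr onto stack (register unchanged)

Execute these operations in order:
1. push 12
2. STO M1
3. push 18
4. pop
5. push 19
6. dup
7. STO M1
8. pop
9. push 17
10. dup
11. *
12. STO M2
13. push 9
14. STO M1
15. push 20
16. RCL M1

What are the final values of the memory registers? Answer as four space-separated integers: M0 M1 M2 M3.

After op 1 (push 12): stack=[12] mem=[0,0,0,0]
After op 2 (STO M1): stack=[empty] mem=[0,12,0,0]
After op 3 (push 18): stack=[18] mem=[0,12,0,0]
After op 4 (pop): stack=[empty] mem=[0,12,0,0]
After op 5 (push 19): stack=[19] mem=[0,12,0,0]
After op 6 (dup): stack=[19,19] mem=[0,12,0,0]
After op 7 (STO M1): stack=[19] mem=[0,19,0,0]
After op 8 (pop): stack=[empty] mem=[0,19,0,0]
After op 9 (push 17): stack=[17] mem=[0,19,0,0]
After op 10 (dup): stack=[17,17] mem=[0,19,0,0]
After op 11 (*): stack=[289] mem=[0,19,0,0]
After op 12 (STO M2): stack=[empty] mem=[0,19,289,0]
After op 13 (push 9): stack=[9] mem=[0,19,289,0]
After op 14 (STO M1): stack=[empty] mem=[0,9,289,0]
After op 15 (push 20): stack=[20] mem=[0,9,289,0]
After op 16 (RCL M1): stack=[20,9] mem=[0,9,289,0]

Answer: 0 9 289 0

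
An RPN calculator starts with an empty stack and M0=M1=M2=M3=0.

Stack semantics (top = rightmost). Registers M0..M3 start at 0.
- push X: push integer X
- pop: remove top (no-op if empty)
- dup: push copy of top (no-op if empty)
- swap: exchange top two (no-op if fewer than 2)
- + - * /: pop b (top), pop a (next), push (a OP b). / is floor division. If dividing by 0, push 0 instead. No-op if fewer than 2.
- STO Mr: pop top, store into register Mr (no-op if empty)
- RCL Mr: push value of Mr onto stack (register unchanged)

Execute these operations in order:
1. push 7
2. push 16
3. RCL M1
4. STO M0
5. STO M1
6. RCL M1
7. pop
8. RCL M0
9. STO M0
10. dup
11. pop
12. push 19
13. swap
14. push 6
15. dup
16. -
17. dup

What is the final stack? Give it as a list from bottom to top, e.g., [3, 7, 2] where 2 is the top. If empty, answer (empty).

Answer: [19, 7, 0, 0]

Derivation:
After op 1 (push 7): stack=[7] mem=[0,0,0,0]
After op 2 (push 16): stack=[7,16] mem=[0,0,0,0]
After op 3 (RCL M1): stack=[7,16,0] mem=[0,0,0,0]
After op 4 (STO M0): stack=[7,16] mem=[0,0,0,0]
After op 5 (STO M1): stack=[7] mem=[0,16,0,0]
After op 6 (RCL M1): stack=[7,16] mem=[0,16,0,0]
After op 7 (pop): stack=[7] mem=[0,16,0,0]
After op 8 (RCL M0): stack=[7,0] mem=[0,16,0,0]
After op 9 (STO M0): stack=[7] mem=[0,16,0,0]
After op 10 (dup): stack=[7,7] mem=[0,16,0,0]
After op 11 (pop): stack=[7] mem=[0,16,0,0]
After op 12 (push 19): stack=[7,19] mem=[0,16,0,0]
After op 13 (swap): stack=[19,7] mem=[0,16,0,0]
After op 14 (push 6): stack=[19,7,6] mem=[0,16,0,0]
After op 15 (dup): stack=[19,7,6,6] mem=[0,16,0,0]
After op 16 (-): stack=[19,7,0] mem=[0,16,0,0]
After op 17 (dup): stack=[19,7,0,0] mem=[0,16,0,0]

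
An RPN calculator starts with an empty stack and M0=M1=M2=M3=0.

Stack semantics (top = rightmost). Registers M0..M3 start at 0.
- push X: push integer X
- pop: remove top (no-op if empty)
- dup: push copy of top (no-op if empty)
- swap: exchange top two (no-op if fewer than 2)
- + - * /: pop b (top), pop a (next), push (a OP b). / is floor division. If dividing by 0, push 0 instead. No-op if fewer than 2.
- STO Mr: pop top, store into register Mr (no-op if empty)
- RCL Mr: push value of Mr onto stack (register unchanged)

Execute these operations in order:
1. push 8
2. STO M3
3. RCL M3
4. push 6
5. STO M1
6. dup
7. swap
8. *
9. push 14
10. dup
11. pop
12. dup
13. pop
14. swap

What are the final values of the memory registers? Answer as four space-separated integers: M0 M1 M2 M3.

After op 1 (push 8): stack=[8] mem=[0,0,0,0]
After op 2 (STO M3): stack=[empty] mem=[0,0,0,8]
After op 3 (RCL M3): stack=[8] mem=[0,0,0,8]
After op 4 (push 6): stack=[8,6] mem=[0,0,0,8]
After op 5 (STO M1): stack=[8] mem=[0,6,0,8]
After op 6 (dup): stack=[8,8] mem=[0,6,0,8]
After op 7 (swap): stack=[8,8] mem=[0,6,0,8]
After op 8 (*): stack=[64] mem=[0,6,0,8]
After op 9 (push 14): stack=[64,14] mem=[0,6,0,8]
After op 10 (dup): stack=[64,14,14] mem=[0,6,0,8]
After op 11 (pop): stack=[64,14] mem=[0,6,0,8]
After op 12 (dup): stack=[64,14,14] mem=[0,6,0,8]
After op 13 (pop): stack=[64,14] mem=[0,6,0,8]
After op 14 (swap): stack=[14,64] mem=[0,6,0,8]

Answer: 0 6 0 8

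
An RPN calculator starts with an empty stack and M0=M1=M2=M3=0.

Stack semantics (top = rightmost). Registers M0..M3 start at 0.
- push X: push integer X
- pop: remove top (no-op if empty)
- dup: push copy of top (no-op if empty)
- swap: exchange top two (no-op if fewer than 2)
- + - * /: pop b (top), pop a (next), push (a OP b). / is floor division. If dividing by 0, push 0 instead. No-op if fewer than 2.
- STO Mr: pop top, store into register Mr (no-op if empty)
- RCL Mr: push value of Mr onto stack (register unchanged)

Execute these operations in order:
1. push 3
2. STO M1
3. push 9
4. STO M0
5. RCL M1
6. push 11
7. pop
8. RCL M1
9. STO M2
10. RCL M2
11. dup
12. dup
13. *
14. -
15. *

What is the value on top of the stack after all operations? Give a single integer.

Answer: -18

Derivation:
After op 1 (push 3): stack=[3] mem=[0,0,0,0]
After op 2 (STO M1): stack=[empty] mem=[0,3,0,0]
After op 3 (push 9): stack=[9] mem=[0,3,0,0]
After op 4 (STO M0): stack=[empty] mem=[9,3,0,0]
After op 5 (RCL M1): stack=[3] mem=[9,3,0,0]
After op 6 (push 11): stack=[3,11] mem=[9,3,0,0]
After op 7 (pop): stack=[3] mem=[9,3,0,0]
After op 8 (RCL M1): stack=[3,3] mem=[9,3,0,0]
After op 9 (STO M2): stack=[3] mem=[9,3,3,0]
After op 10 (RCL M2): stack=[3,3] mem=[9,3,3,0]
After op 11 (dup): stack=[3,3,3] mem=[9,3,3,0]
After op 12 (dup): stack=[3,3,3,3] mem=[9,3,3,0]
After op 13 (*): stack=[3,3,9] mem=[9,3,3,0]
After op 14 (-): stack=[3,-6] mem=[9,3,3,0]
After op 15 (*): stack=[-18] mem=[9,3,3,0]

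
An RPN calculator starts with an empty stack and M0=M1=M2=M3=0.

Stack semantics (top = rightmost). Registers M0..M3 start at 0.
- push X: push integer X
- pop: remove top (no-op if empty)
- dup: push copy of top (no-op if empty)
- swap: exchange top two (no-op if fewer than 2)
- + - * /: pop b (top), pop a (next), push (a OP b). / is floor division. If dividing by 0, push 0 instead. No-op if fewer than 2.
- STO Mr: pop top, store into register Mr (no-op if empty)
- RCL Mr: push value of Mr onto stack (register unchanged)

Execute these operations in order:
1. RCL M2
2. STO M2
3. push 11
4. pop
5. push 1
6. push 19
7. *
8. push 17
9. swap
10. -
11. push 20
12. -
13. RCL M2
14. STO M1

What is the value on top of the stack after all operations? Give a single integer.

After op 1 (RCL M2): stack=[0] mem=[0,0,0,0]
After op 2 (STO M2): stack=[empty] mem=[0,0,0,0]
After op 3 (push 11): stack=[11] mem=[0,0,0,0]
After op 4 (pop): stack=[empty] mem=[0,0,0,0]
After op 5 (push 1): stack=[1] mem=[0,0,0,0]
After op 6 (push 19): stack=[1,19] mem=[0,0,0,0]
After op 7 (*): stack=[19] mem=[0,0,0,0]
After op 8 (push 17): stack=[19,17] mem=[0,0,0,0]
After op 9 (swap): stack=[17,19] mem=[0,0,0,0]
After op 10 (-): stack=[-2] mem=[0,0,0,0]
After op 11 (push 20): stack=[-2,20] mem=[0,0,0,0]
After op 12 (-): stack=[-22] mem=[0,0,0,0]
After op 13 (RCL M2): stack=[-22,0] mem=[0,0,0,0]
After op 14 (STO M1): stack=[-22] mem=[0,0,0,0]

Answer: -22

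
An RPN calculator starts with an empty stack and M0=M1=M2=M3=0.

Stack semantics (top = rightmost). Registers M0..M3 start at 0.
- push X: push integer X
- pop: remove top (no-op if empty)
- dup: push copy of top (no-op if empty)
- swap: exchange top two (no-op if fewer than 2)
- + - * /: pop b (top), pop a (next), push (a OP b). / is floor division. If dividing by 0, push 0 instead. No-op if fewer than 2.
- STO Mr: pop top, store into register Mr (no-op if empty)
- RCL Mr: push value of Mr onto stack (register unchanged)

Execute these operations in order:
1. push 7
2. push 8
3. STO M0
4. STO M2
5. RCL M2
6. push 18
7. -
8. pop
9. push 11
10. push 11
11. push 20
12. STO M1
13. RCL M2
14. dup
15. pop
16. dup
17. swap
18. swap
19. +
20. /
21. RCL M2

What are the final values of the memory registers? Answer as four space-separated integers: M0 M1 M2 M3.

After op 1 (push 7): stack=[7] mem=[0,0,0,0]
After op 2 (push 8): stack=[7,8] mem=[0,0,0,0]
After op 3 (STO M0): stack=[7] mem=[8,0,0,0]
After op 4 (STO M2): stack=[empty] mem=[8,0,7,0]
After op 5 (RCL M2): stack=[7] mem=[8,0,7,0]
After op 6 (push 18): stack=[7,18] mem=[8,0,7,0]
After op 7 (-): stack=[-11] mem=[8,0,7,0]
After op 8 (pop): stack=[empty] mem=[8,0,7,0]
After op 9 (push 11): stack=[11] mem=[8,0,7,0]
After op 10 (push 11): stack=[11,11] mem=[8,0,7,0]
After op 11 (push 20): stack=[11,11,20] mem=[8,0,7,0]
After op 12 (STO M1): stack=[11,11] mem=[8,20,7,0]
After op 13 (RCL M2): stack=[11,11,7] mem=[8,20,7,0]
After op 14 (dup): stack=[11,11,7,7] mem=[8,20,7,0]
After op 15 (pop): stack=[11,11,7] mem=[8,20,7,0]
After op 16 (dup): stack=[11,11,7,7] mem=[8,20,7,0]
After op 17 (swap): stack=[11,11,7,7] mem=[8,20,7,0]
After op 18 (swap): stack=[11,11,7,7] mem=[8,20,7,0]
After op 19 (+): stack=[11,11,14] mem=[8,20,7,0]
After op 20 (/): stack=[11,0] mem=[8,20,7,0]
After op 21 (RCL M2): stack=[11,0,7] mem=[8,20,7,0]

Answer: 8 20 7 0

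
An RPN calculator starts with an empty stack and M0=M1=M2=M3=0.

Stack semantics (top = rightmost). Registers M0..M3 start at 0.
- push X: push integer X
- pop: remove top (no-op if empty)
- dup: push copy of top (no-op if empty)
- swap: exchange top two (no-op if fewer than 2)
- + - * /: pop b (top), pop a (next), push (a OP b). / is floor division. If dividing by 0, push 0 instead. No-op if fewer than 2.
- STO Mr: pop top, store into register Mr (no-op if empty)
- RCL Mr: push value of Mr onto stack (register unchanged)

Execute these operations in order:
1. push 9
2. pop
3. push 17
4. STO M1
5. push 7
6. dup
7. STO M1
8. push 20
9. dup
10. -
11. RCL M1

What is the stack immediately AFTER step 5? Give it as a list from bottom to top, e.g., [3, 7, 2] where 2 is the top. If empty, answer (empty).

After op 1 (push 9): stack=[9] mem=[0,0,0,0]
After op 2 (pop): stack=[empty] mem=[0,0,0,0]
After op 3 (push 17): stack=[17] mem=[0,0,0,0]
After op 4 (STO M1): stack=[empty] mem=[0,17,0,0]
After op 5 (push 7): stack=[7] mem=[0,17,0,0]

[7]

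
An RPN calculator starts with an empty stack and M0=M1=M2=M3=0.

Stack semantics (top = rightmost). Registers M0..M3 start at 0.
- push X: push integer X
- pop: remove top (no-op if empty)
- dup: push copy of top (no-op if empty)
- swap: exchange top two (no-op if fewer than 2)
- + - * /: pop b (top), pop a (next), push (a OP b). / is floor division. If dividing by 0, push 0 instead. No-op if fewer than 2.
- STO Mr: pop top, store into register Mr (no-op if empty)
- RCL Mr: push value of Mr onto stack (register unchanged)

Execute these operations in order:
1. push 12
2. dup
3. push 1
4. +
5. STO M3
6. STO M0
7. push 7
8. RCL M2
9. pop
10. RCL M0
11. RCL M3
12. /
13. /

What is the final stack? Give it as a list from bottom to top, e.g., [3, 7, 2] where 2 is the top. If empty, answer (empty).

After op 1 (push 12): stack=[12] mem=[0,0,0,0]
After op 2 (dup): stack=[12,12] mem=[0,0,0,0]
After op 3 (push 1): stack=[12,12,1] mem=[0,0,0,0]
After op 4 (+): stack=[12,13] mem=[0,0,0,0]
After op 5 (STO M3): stack=[12] mem=[0,0,0,13]
After op 6 (STO M0): stack=[empty] mem=[12,0,0,13]
After op 7 (push 7): stack=[7] mem=[12,0,0,13]
After op 8 (RCL M2): stack=[7,0] mem=[12,0,0,13]
After op 9 (pop): stack=[7] mem=[12,0,0,13]
After op 10 (RCL M0): stack=[7,12] mem=[12,0,0,13]
After op 11 (RCL M3): stack=[7,12,13] mem=[12,0,0,13]
After op 12 (/): stack=[7,0] mem=[12,0,0,13]
After op 13 (/): stack=[0] mem=[12,0,0,13]

Answer: [0]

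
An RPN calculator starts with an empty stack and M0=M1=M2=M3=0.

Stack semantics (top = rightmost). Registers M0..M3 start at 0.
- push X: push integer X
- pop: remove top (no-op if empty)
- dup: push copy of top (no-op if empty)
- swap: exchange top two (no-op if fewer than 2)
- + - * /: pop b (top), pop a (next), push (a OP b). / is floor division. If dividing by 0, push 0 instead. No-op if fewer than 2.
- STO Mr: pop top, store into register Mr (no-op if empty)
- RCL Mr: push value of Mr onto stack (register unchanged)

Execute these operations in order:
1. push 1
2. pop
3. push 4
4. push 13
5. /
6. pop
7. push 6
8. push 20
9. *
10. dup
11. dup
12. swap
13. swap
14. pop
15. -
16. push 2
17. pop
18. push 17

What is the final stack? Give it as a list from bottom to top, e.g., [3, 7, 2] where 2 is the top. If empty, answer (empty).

After op 1 (push 1): stack=[1] mem=[0,0,0,0]
After op 2 (pop): stack=[empty] mem=[0,0,0,0]
After op 3 (push 4): stack=[4] mem=[0,0,0,0]
After op 4 (push 13): stack=[4,13] mem=[0,0,0,0]
After op 5 (/): stack=[0] mem=[0,0,0,0]
After op 6 (pop): stack=[empty] mem=[0,0,0,0]
After op 7 (push 6): stack=[6] mem=[0,0,0,0]
After op 8 (push 20): stack=[6,20] mem=[0,0,0,0]
After op 9 (*): stack=[120] mem=[0,0,0,0]
After op 10 (dup): stack=[120,120] mem=[0,0,0,0]
After op 11 (dup): stack=[120,120,120] mem=[0,0,0,0]
After op 12 (swap): stack=[120,120,120] mem=[0,0,0,0]
After op 13 (swap): stack=[120,120,120] mem=[0,0,0,0]
After op 14 (pop): stack=[120,120] mem=[0,0,0,0]
After op 15 (-): stack=[0] mem=[0,0,0,0]
After op 16 (push 2): stack=[0,2] mem=[0,0,0,0]
After op 17 (pop): stack=[0] mem=[0,0,0,0]
After op 18 (push 17): stack=[0,17] mem=[0,0,0,0]

Answer: [0, 17]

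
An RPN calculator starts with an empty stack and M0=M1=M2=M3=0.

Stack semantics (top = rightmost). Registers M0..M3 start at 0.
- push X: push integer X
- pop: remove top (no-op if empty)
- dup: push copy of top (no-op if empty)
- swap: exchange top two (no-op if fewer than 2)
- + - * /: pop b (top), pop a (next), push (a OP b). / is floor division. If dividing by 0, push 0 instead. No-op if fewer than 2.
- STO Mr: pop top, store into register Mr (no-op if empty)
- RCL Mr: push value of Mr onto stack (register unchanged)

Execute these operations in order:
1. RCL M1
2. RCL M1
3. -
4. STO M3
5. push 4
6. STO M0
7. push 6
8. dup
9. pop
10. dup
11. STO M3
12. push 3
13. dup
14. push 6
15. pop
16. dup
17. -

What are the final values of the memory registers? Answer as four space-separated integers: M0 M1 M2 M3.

Answer: 4 0 0 6

Derivation:
After op 1 (RCL M1): stack=[0] mem=[0,0,0,0]
After op 2 (RCL M1): stack=[0,0] mem=[0,0,0,0]
After op 3 (-): stack=[0] mem=[0,0,0,0]
After op 4 (STO M3): stack=[empty] mem=[0,0,0,0]
After op 5 (push 4): stack=[4] mem=[0,0,0,0]
After op 6 (STO M0): stack=[empty] mem=[4,0,0,0]
After op 7 (push 6): stack=[6] mem=[4,0,0,0]
After op 8 (dup): stack=[6,6] mem=[4,0,0,0]
After op 9 (pop): stack=[6] mem=[4,0,0,0]
After op 10 (dup): stack=[6,6] mem=[4,0,0,0]
After op 11 (STO M3): stack=[6] mem=[4,0,0,6]
After op 12 (push 3): stack=[6,3] mem=[4,0,0,6]
After op 13 (dup): stack=[6,3,3] mem=[4,0,0,6]
After op 14 (push 6): stack=[6,3,3,6] mem=[4,0,0,6]
After op 15 (pop): stack=[6,3,3] mem=[4,0,0,6]
After op 16 (dup): stack=[6,3,3,3] mem=[4,0,0,6]
After op 17 (-): stack=[6,3,0] mem=[4,0,0,6]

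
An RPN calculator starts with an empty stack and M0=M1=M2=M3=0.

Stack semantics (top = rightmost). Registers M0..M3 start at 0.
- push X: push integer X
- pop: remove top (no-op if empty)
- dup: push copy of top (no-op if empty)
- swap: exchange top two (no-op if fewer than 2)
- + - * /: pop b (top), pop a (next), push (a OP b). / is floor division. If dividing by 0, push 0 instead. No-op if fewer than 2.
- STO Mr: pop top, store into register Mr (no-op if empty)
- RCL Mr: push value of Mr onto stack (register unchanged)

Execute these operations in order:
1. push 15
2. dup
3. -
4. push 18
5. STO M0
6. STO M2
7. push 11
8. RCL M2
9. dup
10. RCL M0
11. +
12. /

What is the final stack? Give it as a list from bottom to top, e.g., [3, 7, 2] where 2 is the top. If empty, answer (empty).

After op 1 (push 15): stack=[15] mem=[0,0,0,0]
After op 2 (dup): stack=[15,15] mem=[0,0,0,0]
After op 3 (-): stack=[0] mem=[0,0,0,0]
After op 4 (push 18): stack=[0,18] mem=[0,0,0,0]
After op 5 (STO M0): stack=[0] mem=[18,0,0,0]
After op 6 (STO M2): stack=[empty] mem=[18,0,0,0]
After op 7 (push 11): stack=[11] mem=[18,0,0,0]
After op 8 (RCL M2): stack=[11,0] mem=[18,0,0,0]
After op 9 (dup): stack=[11,0,0] mem=[18,0,0,0]
After op 10 (RCL M0): stack=[11,0,0,18] mem=[18,0,0,0]
After op 11 (+): stack=[11,0,18] mem=[18,0,0,0]
After op 12 (/): stack=[11,0] mem=[18,0,0,0]

Answer: [11, 0]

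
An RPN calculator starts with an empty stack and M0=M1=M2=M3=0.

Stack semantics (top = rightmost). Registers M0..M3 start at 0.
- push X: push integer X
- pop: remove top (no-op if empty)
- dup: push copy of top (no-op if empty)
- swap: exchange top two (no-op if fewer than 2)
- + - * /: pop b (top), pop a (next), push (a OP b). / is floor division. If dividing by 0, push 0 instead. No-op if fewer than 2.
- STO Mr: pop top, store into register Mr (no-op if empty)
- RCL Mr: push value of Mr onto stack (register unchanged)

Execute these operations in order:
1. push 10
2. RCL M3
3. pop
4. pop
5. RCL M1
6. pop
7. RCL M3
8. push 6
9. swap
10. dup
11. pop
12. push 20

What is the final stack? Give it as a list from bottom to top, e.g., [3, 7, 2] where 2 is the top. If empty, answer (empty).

After op 1 (push 10): stack=[10] mem=[0,0,0,0]
After op 2 (RCL M3): stack=[10,0] mem=[0,0,0,0]
After op 3 (pop): stack=[10] mem=[0,0,0,0]
After op 4 (pop): stack=[empty] mem=[0,0,0,0]
After op 5 (RCL M1): stack=[0] mem=[0,0,0,0]
After op 6 (pop): stack=[empty] mem=[0,0,0,0]
After op 7 (RCL M3): stack=[0] mem=[0,0,0,0]
After op 8 (push 6): stack=[0,6] mem=[0,0,0,0]
After op 9 (swap): stack=[6,0] mem=[0,0,0,0]
After op 10 (dup): stack=[6,0,0] mem=[0,0,0,0]
After op 11 (pop): stack=[6,0] mem=[0,0,0,0]
After op 12 (push 20): stack=[6,0,20] mem=[0,0,0,0]

Answer: [6, 0, 20]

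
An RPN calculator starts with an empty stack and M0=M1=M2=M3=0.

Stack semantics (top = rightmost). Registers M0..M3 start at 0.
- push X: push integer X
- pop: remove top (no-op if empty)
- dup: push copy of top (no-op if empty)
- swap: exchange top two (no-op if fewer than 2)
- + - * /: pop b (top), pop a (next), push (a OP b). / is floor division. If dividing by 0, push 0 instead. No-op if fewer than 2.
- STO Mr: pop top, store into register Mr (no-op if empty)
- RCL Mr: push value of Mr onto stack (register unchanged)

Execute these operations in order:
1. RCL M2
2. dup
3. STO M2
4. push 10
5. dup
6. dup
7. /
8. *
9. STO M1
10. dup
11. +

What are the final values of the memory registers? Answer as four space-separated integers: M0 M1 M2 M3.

Answer: 0 10 0 0

Derivation:
After op 1 (RCL M2): stack=[0] mem=[0,0,0,0]
After op 2 (dup): stack=[0,0] mem=[0,0,0,0]
After op 3 (STO M2): stack=[0] mem=[0,0,0,0]
After op 4 (push 10): stack=[0,10] mem=[0,0,0,0]
After op 5 (dup): stack=[0,10,10] mem=[0,0,0,0]
After op 6 (dup): stack=[0,10,10,10] mem=[0,0,0,0]
After op 7 (/): stack=[0,10,1] mem=[0,0,0,0]
After op 8 (*): stack=[0,10] mem=[0,0,0,0]
After op 9 (STO M1): stack=[0] mem=[0,10,0,0]
After op 10 (dup): stack=[0,0] mem=[0,10,0,0]
After op 11 (+): stack=[0] mem=[0,10,0,0]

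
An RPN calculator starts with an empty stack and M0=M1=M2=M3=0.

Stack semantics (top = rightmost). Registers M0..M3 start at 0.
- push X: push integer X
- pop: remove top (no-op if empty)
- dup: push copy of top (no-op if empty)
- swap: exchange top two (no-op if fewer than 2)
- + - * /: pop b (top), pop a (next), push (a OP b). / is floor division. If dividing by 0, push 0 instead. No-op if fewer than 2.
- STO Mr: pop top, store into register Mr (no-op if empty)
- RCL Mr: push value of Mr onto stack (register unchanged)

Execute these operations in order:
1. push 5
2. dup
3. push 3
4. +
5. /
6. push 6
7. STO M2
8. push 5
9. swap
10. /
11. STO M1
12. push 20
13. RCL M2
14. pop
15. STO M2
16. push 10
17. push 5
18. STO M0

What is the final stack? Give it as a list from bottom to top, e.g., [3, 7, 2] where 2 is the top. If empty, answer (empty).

Answer: [10]

Derivation:
After op 1 (push 5): stack=[5] mem=[0,0,0,0]
After op 2 (dup): stack=[5,5] mem=[0,0,0,0]
After op 3 (push 3): stack=[5,5,3] mem=[0,0,0,0]
After op 4 (+): stack=[5,8] mem=[0,0,0,0]
After op 5 (/): stack=[0] mem=[0,0,0,0]
After op 6 (push 6): stack=[0,6] mem=[0,0,0,0]
After op 7 (STO M2): stack=[0] mem=[0,0,6,0]
After op 8 (push 5): stack=[0,5] mem=[0,0,6,0]
After op 9 (swap): stack=[5,0] mem=[0,0,6,0]
After op 10 (/): stack=[0] mem=[0,0,6,0]
After op 11 (STO M1): stack=[empty] mem=[0,0,6,0]
After op 12 (push 20): stack=[20] mem=[0,0,6,0]
After op 13 (RCL M2): stack=[20,6] mem=[0,0,6,0]
After op 14 (pop): stack=[20] mem=[0,0,6,0]
After op 15 (STO M2): stack=[empty] mem=[0,0,20,0]
After op 16 (push 10): stack=[10] mem=[0,0,20,0]
After op 17 (push 5): stack=[10,5] mem=[0,0,20,0]
After op 18 (STO M0): stack=[10] mem=[5,0,20,0]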